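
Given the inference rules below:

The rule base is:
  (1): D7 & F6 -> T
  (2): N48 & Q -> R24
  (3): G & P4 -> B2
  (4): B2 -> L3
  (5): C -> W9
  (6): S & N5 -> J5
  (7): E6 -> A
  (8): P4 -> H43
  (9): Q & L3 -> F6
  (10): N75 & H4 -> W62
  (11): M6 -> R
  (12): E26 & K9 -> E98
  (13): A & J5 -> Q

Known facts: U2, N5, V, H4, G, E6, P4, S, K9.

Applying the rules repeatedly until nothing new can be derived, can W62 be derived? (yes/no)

Round 1 — (3), (6), (7), (8), derive B2, J5, A, H43.
Round 2 — (4), (13), derive L3, Q.
Round 3 — (9), derive F6.
Fixed point reached. W62 is concluded only by (10); (10) needs N75 (never derived).

no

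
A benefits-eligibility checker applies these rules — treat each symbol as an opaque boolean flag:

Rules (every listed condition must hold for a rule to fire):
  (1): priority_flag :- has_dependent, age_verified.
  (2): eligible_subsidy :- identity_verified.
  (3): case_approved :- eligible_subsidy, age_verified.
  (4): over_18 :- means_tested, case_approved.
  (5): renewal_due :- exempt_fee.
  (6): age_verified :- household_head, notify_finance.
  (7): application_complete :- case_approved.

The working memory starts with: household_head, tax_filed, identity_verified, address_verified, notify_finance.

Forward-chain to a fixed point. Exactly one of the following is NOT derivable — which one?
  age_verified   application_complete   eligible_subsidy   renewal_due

[1] (2) [eligible_subsidy :- identity_verified.]; (6) [age_verified :- household_head, notify_finance.]. ⇒ new: eligible_subsidy, age_verified.
[2] (3) [case_approved :- eligible_subsidy, age_verified.]. ⇒ new: case_approved.
[3] (7) [application_complete :- case_approved.]. ⇒ new: application_complete.
Derived: age_verified (round 1), eligible_subsidy (round 1), application_complete (round 3). renewal_due never appears in any round.

renewal_due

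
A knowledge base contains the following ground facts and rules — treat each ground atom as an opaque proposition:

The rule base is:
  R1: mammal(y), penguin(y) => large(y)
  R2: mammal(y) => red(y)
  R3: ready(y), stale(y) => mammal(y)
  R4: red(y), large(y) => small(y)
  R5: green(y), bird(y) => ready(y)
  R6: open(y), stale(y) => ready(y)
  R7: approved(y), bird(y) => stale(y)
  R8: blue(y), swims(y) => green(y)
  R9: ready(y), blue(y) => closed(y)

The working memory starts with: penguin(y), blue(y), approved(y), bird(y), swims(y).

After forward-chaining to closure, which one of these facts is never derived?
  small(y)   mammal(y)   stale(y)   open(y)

open(y)

[1] R7 [approved(y), bird(y) => stale(y)]; R8 [blue(y), swims(y) => green(y)]. ⇒ new: stale(y), green(y).
[2] R5 [green(y), bird(y) => ready(y)]. ⇒ new: ready(y).
[3] R3 [ready(y), stale(y) => mammal(y)]; R9 [ready(y), blue(y) => closed(y)]. ⇒ new: mammal(y), closed(y).
[4] R1 [mammal(y), penguin(y) => large(y)]; R2 [mammal(y) => red(y)]. ⇒ new: large(y), red(y).
[5] R4 [red(y), large(y) => small(y)]. ⇒ new: small(y).
Derived: small(y) (round 5), mammal(y) (round 3), stale(y) (round 1). open(y) never appears in any round.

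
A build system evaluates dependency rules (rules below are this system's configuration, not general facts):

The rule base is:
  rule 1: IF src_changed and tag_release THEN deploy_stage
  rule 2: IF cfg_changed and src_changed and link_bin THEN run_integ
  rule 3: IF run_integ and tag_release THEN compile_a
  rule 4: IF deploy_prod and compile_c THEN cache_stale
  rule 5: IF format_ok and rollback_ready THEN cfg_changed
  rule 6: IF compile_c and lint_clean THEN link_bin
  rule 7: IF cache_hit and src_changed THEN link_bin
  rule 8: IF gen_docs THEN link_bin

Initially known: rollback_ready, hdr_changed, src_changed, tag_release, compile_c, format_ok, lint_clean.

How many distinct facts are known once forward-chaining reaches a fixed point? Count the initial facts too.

Round 1 fires rule 1, rule 5, rule 6, giving deploy_stage, cfg_changed, link_bin.
Round 2 fires rule 2, giving run_integ.
Round 3 fires rule 3, giving compile_a.
Closure: {cfg_changed, compile_a, compile_c, deploy_stage, format_ok, hdr_changed, link_bin, lint_clean, rollback_ready, run_integ, src_changed, tag_release} — 12 facts.

12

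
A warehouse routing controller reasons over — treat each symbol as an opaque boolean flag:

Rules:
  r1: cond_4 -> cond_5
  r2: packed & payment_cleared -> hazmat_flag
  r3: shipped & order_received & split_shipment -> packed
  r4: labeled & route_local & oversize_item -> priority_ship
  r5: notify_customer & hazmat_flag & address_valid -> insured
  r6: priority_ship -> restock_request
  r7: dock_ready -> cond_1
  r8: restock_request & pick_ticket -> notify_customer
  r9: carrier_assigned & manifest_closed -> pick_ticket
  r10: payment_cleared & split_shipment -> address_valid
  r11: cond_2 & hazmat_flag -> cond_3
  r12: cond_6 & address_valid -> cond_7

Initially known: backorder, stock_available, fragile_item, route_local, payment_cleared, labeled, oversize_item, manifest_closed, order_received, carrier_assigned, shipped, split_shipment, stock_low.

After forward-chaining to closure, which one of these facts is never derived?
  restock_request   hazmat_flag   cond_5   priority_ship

cond_5

Round 1 — r3, r4, r9, r10, derive packed, priority_ship, pick_ticket, address_valid.
Round 2 — r2, r6, derive hazmat_flag, restock_request.
Round 3 — r8, derive notify_customer.
Round 4 — r5, derive insured.
Derived: hazmat_flag (round 2), priority_ship (round 1), restock_request (round 2). cond_5 never appears in any round.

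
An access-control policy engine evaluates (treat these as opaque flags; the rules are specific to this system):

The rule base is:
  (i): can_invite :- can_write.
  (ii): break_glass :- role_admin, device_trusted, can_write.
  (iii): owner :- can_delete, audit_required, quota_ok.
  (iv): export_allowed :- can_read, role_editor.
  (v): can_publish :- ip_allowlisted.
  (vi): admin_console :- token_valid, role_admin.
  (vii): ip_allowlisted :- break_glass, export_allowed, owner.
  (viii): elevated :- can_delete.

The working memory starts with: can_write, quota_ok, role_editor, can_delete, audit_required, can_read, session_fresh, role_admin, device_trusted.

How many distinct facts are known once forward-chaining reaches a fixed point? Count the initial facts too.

Round 1: (i) [can_invite :- can_write.]; (ii) [break_glass :- role_admin, device_trusted, can_write.]; (iii) [owner :- can_delete, audit_required, quota_ok.]; (iv) [export_allowed :- can_read, role_editor.]; (viii) [elevated :- can_delete.]. New: can_invite, break_glass, owner, export_allowed, elevated.
Round 2: (vii) [ip_allowlisted :- break_glass, export_allowed, owner.]. New: ip_allowlisted.
Round 3: (v) [can_publish :- ip_allowlisted.]. New: can_publish.
Closure: {audit_required, break_glass, can_delete, can_invite, can_publish, can_read, can_write, device_trusted, elevated, export_allowed, ip_allowlisted, owner, quota_ok, role_admin, role_editor, session_fresh} — 16 facts.

16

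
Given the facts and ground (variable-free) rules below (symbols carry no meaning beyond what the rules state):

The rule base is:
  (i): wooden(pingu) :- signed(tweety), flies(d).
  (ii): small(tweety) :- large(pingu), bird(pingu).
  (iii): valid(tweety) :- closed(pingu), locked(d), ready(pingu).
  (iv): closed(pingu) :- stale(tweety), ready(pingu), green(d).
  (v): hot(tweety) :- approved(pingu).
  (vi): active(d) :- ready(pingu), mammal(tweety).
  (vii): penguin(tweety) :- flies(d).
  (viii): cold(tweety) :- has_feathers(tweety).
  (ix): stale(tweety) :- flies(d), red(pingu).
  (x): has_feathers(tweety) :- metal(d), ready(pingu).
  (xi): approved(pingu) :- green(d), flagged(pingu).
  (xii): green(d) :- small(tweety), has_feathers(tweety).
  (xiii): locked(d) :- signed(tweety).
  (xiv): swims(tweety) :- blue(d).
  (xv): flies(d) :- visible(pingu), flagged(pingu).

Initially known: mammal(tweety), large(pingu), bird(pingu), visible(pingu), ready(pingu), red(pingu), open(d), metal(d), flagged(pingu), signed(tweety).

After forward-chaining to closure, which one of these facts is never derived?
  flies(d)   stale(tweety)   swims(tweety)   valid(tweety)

swims(tweety)

Round 1 fires (ii), (vi), (x), (xiii), (xv), giving small(tweety), active(d), has_feathers(tweety), locked(d), flies(d).
Round 2 fires (i), (vii), (viii), (ix), (xii), giving wooden(pingu), penguin(tweety), cold(tweety), stale(tweety), green(d).
Round 3 fires (iv), (xi), giving closed(pingu), approved(pingu).
Round 4 fires (iii), (v), giving valid(tweety), hot(tweety).
Derived: stale(tweety) (round 2), valid(tweety) (round 4), flies(d) (round 1). swims(tweety) never appears in any round.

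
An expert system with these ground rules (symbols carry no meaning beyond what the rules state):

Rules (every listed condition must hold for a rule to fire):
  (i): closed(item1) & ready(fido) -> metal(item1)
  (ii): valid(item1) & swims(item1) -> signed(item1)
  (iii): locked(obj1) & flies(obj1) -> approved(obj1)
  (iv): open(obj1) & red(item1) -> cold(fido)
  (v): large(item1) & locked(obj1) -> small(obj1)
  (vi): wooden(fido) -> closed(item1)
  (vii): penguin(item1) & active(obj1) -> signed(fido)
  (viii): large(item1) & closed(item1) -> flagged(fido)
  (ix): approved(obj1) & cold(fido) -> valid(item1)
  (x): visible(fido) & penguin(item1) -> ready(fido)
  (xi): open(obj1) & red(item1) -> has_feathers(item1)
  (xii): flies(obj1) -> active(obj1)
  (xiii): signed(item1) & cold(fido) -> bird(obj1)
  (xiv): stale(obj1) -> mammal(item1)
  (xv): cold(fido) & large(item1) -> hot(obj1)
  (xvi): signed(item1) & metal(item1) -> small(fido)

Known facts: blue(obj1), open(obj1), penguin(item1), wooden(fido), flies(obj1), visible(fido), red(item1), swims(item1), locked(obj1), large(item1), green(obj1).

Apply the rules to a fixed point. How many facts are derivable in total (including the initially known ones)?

Round 1: (iii) [locked(obj1) & flies(obj1) -> approved(obj1)]; (iv) [open(obj1) & red(item1) -> cold(fido)]; (v) [large(item1) & locked(obj1) -> small(obj1)]; (vi) [wooden(fido) -> closed(item1)]; (x) [visible(fido) & penguin(item1) -> ready(fido)]; (xi) [open(obj1) & red(item1) -> has_feathers(item1)]; (xii) [flies(obj1) -> active(obj1)]. Adds approved(obj1), cold(fido), small(obj1), closed(item1), ready(fido), has_feathers(item1), active(obj1).
Round 2: (i) [closed(item1) & ready(fido) -> metal(item1)]; (vii) [penguin(item1) & active(obj1) -> signed(fido)]; (viii) [large(item1) & closed(item1) -> flagged(fido)]; (ix) [approved(obj1) & cold(fido) -> valid(item1)]; (xv) [cold(fido) & large(item1) -> hot(obj1)]. Adds metal(item1), signed(fido), flagged(fido), valid(item1), hot(obj1).
Round 3: (ii) [valid(item1) & swims(item1) -> signed(item1)]. Adds signed(item1).
Round 4: (xiii) [signed(item1) & cold(fido) -> bird(obj1)]; (xvi) [signed(item1) & metal(item1) -> small(fido)]. Adds bird(obj1), small(fido).
Closure: {active(obj1), approved(obj1), bird(obj1), blue(obj1), closed(item1), cold(fido), flagged(fido), flies(obj1), green(obj1), has_feathers(item1), hot(obj1), large(item1), locked(obj1), metal(item1), open(obj1), penguin(item1), ready(fido), red(item1), signed(fido), signed(item1), small(fido), small(obj1), swims(item1), valid(item1), visible(fido), wooden(fido)} — 26 facts.

26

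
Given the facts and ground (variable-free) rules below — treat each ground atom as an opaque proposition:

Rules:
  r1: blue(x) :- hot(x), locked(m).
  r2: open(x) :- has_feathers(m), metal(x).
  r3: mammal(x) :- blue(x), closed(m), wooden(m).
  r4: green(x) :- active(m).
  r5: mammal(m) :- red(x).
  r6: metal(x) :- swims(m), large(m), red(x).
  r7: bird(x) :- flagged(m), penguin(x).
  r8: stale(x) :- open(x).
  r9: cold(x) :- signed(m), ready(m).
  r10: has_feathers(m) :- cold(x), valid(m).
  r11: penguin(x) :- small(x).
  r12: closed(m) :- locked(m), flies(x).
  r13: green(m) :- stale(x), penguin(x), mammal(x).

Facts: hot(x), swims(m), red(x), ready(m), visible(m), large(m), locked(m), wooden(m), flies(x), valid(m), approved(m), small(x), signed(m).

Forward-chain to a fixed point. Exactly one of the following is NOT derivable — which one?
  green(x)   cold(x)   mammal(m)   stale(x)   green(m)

green(x)

Round 1: r1 [blue(x) :- hot(x), locked(m).]; r5 [mammal(m) :- red(x).]; r6 [metal(x) :- swims(m), large(m), red(x).]; r9 [cold(x) :- signed(m), ready(m).]; r11 [penguin(x) :- small(x).]; r12 [closed(m) :- locked(m), flies(x).]. Adds blue(x), mammal(m), metal(x), cold(x), penguin(x), closed(m).
Round 2: r3 [mammal(x) :- blue(x), closed(m), wooden(m).]; r10 [has_feathers(m) :- cold(x), valid(m).]. Adds mammal(x), has_feathers(m).
Round 3: r2 [open(x) :- has_feathers(m), metal(x).]. Adds open(x).
Round 4: r8 [stale(x) :- open(x).]. Adds stale(x).
Round 5: r13 [green(m) :- stale(x), penguin(x), mammal(x).]. Adds green(m).
Derived: cold(x) (round 1), mammal(m) (round 1), stale(x) (round 4), green(m) (round 5). green(x) never appears in any round.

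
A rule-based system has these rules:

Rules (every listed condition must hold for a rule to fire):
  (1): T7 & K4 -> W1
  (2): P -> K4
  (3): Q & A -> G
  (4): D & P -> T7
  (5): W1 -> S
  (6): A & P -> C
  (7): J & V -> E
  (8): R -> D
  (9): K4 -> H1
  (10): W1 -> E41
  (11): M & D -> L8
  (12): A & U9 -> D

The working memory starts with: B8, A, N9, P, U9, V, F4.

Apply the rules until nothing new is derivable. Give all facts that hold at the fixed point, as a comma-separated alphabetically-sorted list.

Round 1 — (2), (6), (12), derive K4, C, D.
Round 2 — (4), (9), derive T7, H1.
Round 3 — (1), derive W1.
Round 4 — (5), (10), derive S, E41.

A, B8, C, D, E41, F4, H1, K4, N9, P, S, T7, U9, V, W1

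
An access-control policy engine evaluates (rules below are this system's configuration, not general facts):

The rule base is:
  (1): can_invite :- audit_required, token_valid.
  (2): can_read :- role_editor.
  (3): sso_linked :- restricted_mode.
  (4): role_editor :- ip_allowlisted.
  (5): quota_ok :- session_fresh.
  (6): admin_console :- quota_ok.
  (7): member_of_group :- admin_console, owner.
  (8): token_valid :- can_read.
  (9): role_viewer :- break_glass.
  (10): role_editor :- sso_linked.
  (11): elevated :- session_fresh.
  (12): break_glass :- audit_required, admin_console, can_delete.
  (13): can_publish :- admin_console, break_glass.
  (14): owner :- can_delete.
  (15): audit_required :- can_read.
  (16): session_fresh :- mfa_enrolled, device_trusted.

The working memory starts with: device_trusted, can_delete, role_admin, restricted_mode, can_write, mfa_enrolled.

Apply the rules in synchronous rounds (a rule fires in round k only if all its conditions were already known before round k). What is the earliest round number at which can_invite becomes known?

Round 1: (3) [sso_linked :- restricted_mode.]; (14) [owner :- can_delete.]; (16) [session_fresh :- mfa_enrolled, device_trusted.]. Adds sso_linked, owner, session_fresh.
Round 2: (5) [quota_ok :- session_fresh.]; (10) [role_editor :- sso_linked.]; (11) [elevated :- session_fresh.]. Adds quota_ok, role_editor, elevated.
Round 3: (2) [can_read :- role_editor.]; (6) [admin_console :- quota_ok.]. Adds can_read, admin_console.
Round 4: (7) [member_of_group :- admin_console, owner.]; (8) [token_valid :- can_read.]; (15) [audit_required :- can_read.]. Adds member_of_group, token_valid, audit_required.
Round 5: (1) [can_invite :- audit_required, token_valid.]; (12) [break_glass :- audit_required, admin_console, can_delete.]. Adds can_invite, break_glass.
can_invite first appears in round 5.

5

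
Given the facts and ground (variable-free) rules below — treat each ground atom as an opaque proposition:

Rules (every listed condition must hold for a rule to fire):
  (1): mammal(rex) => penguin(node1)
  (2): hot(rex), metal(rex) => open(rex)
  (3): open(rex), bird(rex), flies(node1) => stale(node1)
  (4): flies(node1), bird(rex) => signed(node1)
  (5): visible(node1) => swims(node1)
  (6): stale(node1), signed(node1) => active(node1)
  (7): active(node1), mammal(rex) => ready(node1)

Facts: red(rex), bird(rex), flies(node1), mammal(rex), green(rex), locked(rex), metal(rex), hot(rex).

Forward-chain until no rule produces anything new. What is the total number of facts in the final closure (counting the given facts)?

Round 1: (1) [mammal(rex) => penguin(node1)]; (2) [hot(rex), metal(rex) => open(rex)]; (4) [flies(node1), bird(rex) => signed(node1)]. New: penguin(node1), open(rex), signed(node1).
Round 2: (3) [open(rex), bird(rex), flies(node1) => stale(node1)]. New: stale(node1).
Round 3: (6) [stale(node1), signed(node1) => active(node1)]. New: active(node1).
Round 4: (7) [active(node1), mammal(rex) => ready(node1)]. New: ready(node1).
Closure: {active(node1), bird(rex), flies(node1), green(rex), hot(rex), locked(rex), mammal(rex), metal(rex), open(rex), penguin(node1), ready(node1), red(rex), signed(node1), stale(node1)} — 14 facts.

14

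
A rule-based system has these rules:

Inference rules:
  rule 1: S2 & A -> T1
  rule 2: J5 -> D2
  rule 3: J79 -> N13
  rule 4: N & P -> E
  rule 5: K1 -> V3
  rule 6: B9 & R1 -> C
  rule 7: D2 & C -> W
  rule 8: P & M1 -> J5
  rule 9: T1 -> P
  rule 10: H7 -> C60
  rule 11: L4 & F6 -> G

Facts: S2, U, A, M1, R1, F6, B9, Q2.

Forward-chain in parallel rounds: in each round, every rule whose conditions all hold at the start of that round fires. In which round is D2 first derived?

Round 1: rule 1 [S2 & A -> T1]; rule 6 [B9 & R1 -> C]. Adds T1, C.
Round 2: rule 9 [T1 -> P]. Adds P.
Round 3: rule 8 [P & M1 -> J5]. Adds J5.
Round 4: rule 2 [J5 -> D2]. Adds D2.
D2 first appears in round 4.

4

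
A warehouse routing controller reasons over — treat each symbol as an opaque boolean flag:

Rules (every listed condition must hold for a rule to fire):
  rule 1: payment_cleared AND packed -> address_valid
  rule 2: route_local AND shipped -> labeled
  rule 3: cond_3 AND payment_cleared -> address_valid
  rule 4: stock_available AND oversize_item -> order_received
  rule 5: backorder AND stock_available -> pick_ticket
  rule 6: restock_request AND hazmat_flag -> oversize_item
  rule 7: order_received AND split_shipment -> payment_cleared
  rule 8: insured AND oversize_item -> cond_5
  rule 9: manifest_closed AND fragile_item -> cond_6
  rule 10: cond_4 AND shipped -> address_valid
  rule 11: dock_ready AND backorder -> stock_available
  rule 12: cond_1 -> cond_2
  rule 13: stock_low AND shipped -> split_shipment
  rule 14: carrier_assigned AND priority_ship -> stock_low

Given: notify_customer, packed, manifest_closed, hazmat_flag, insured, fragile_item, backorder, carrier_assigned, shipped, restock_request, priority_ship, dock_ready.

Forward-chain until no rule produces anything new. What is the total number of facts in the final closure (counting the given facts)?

[1] rule 6 [restock_request AND hazmat_flag -> oversize_item]; rule 9 [manifest_closed AND fragile_item -> cond_6]; rule 11 [dock_ready AND backorder -> stock_available]; rule 14 [carrier_assigned AND priority_ship -> stock_low]. ⇒ new: oversize_item, cond_6, stock_available, stock_low.
[2] rule 4 [stock_available AND oversize_item -> order_received]; rule 5 [backorder AND stock_available -> pick_ticket]; rule 8 [insured AND oversize_item -> cond_5]; rule 13 [stock_low AND shipped -> split_shipment]. ⇒ new: order_received, pick_ticket, cond_5, split_shipment.
[3] rule 7 [order_received AND split_shipment -> payment_cleared]. ⇒ new: payment_cleared.
[4] rule 1 [payment_cleared AND packed -> address_valid]. ⇒ new: address_valid.
Closure: {address_valid, backorder, carrier_assigned, cond_5, cond_6, dock_ready, fragile_item, hazmat_flag, insured, manifest_closed, notify_customer, order_received, oversize_item, packed, payment_cleared, pick_ticket, priority_ship, restock_request, shipped, split_shipment, stock_available, stock_low} — 22 facts.

22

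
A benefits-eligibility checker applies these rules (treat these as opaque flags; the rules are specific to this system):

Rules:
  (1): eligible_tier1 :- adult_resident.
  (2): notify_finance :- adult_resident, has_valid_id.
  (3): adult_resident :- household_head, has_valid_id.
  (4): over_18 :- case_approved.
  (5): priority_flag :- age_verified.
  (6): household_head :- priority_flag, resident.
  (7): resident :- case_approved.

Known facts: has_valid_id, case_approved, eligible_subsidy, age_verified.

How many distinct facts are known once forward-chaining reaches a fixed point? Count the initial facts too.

Round 1: (4) [over_18 :- case_approved.]; (5) [priority_flag :- age_verified.]; (7) [resident :- case_approved.]. New: over_18, priority_flag, resident.
Round 2: (6) [household_head :- priority_flag, resident.]. New: household_head.
Round 3: (3) [adult_resident :- household_head, has_valid_id.]. New: adult_resident.
Round 4: (1) [eligible_tier1 :- adult_resident.]; (2) [notify_finance :- adult_resident, has_valid_id.]. New: eligible_tier1, notify_finance.
Closure: {adult_resident, age_verified, case_approved, eligible_subsidy, eligible_tier1, has_valid_id, household_head, notify_finance, over_18, priority_flag, resident} — 11 facts.

11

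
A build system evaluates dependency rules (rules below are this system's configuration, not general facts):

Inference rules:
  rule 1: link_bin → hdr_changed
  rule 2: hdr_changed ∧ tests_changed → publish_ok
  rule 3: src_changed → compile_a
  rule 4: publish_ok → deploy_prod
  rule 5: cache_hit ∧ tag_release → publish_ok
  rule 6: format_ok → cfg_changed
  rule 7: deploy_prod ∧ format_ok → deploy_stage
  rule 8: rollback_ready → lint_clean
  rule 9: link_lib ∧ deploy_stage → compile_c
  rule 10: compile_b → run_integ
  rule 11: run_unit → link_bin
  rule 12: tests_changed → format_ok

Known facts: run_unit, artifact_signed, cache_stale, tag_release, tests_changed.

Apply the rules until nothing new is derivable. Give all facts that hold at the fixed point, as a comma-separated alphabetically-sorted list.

artifact_signed, cache_stale, cfg_changed, deploy_prod, deploy_stage, format_ok, hdr_changed, link_bin, publish_ok, run_unit, tag_release, tests_changed

Round 1: rule 11 [run_unit → link_bin]; rule 12 [tests_changed → format_ok]. New: link_bin, format_ok.
Round 2: rule 1 [link_bin → hdr_changed]; rule 6 [format_ok → cfg_changed]. New: hdr_changed, cfg_changed.
Round 3: rule 2 [hdr_changed ∧ tests_changed → publish_ok]. New: publish_ok.
Round 4: rule 4 [publish_ok → deploy_prod]. New: deploy_prod.
Round 5: rule 7 [deploy_prod ∧ format_ok → deploy_stage]. New: deploy_stage.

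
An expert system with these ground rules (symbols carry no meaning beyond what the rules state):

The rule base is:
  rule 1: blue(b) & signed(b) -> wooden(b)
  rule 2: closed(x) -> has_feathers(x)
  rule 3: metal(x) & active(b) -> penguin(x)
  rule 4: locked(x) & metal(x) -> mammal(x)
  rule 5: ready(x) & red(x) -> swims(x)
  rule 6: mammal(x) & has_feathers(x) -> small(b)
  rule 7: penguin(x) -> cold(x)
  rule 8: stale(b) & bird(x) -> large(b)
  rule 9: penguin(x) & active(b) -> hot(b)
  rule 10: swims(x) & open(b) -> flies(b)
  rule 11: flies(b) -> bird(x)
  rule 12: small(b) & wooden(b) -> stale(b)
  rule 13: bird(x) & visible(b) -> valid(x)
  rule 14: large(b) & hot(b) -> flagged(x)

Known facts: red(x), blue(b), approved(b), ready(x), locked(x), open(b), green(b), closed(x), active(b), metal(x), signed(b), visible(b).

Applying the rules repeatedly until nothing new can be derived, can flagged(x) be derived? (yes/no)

yes

[1] rule 1 [blue(b) & signed(b) -> wooden(b)]; rule 2 [closed(x) -> has_feathers(x)]; rule 3 [metal(x) & active(b) -> penguin(x)]; rule 4 [locked(x) & metal(x) -> mammal(x)]; rule 5 [ready(x) & red(x) -> swims(x)]. ⇒ new: wooden(b), has_feathers(x), penguin(x), mammal(x), swims(x).
[2] rule 6 [mammal(x) & has_feathers(x) -> small(b)]; rule 7 [penguin(x) -> cold(x)]; rule 9 [penguin(x) & active(b) -> hot(b)]; rule 10 [swims(x) & open(b) -> flies(b)]. ⇒ new: small(b), cold(x), hot(b), flies(b).
[3] rule 11 [flies(b) -> bird(x)]; rule 12 [small(b) & wooden(b) -> stale(b)]. ⇒ new: bird(x), stale(b).
[4] rule 8 [stale(b) & bird(x) -> large(b)]; rule 13 [bird(x) & visible(b) -> valid(x)]. ⇒ new: large(b), valid(x).
[5] rule 14 [large(b) & hot(b) -> flagged(x)]. ⇒ new: flagged(x).
flagged(x) appears in round 5, so it is derivable.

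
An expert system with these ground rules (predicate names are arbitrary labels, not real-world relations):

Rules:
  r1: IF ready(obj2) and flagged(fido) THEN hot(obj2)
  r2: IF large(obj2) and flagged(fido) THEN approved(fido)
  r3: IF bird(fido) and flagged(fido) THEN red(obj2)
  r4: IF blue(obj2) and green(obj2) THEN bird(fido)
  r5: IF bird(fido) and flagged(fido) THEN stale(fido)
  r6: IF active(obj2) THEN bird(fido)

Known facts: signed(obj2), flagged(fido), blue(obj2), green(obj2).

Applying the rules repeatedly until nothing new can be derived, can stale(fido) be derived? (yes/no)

Round 1: r4 [IF blue(obj2) and green(obj2) THEN bird(fido)]. New: bird(fido).
Round 2: r3 [IF bird(fido) and flagged(fido) THEN red(obj2)]; r5 [IF bird(fido) and flagged(fido) THEN stale(fido)]. New: red(obj2), stale(fido).
stale(fido) appears in round 2, so it is derivable.

yes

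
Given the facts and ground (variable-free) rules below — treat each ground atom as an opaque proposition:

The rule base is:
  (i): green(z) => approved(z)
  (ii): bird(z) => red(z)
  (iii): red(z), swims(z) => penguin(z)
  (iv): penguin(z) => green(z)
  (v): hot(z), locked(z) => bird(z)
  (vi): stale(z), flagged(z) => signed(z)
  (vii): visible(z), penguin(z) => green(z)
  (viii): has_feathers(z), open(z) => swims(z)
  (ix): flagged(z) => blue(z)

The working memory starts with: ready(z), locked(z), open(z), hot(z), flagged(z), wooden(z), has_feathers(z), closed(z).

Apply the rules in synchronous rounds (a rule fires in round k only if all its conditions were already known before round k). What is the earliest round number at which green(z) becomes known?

Round 1: (v) [hot(z), locked(z) => bird(z)]; (viii) [has_feathers(z), open(z) => swims(z)]; (ix) [flagged(z) => blue(z)]. New: bird(z), swims(z), blue(z).
Round 2: (ii) [bird(z) => red(z)]. New: red(z).
Round 3: (iii) [red(z), swims(z) => penguin(z)]. New: penguin(z).
Round 4: (iv) [penguin(z) => green(z)]. New: green(z).
green(z) first appears in round 4.

4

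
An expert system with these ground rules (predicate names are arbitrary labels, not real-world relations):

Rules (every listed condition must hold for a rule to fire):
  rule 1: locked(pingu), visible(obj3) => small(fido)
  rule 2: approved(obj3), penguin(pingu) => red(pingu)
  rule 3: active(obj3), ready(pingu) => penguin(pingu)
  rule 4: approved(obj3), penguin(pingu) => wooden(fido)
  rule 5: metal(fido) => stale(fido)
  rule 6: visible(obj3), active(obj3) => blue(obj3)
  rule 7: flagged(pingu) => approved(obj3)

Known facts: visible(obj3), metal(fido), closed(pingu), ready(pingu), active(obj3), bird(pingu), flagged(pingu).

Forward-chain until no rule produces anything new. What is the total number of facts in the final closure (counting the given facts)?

13

Round 1: rule 3 [active(obj3), ready(pingu) => penguin(pingu)]; rule 5 [metal(fido) => stale(fido)]; rule 6 [visible(obj3), active(obj3) => blue(obj3)]; rule 7 [flagged(pingu) => approved(obj3)]. New: penguin(pingu), stale(fido), blue(obj3), approved(obj3).
Round 2: rule 2 [approved(obj3), penguin(pingu) => red(pingu)]; rule 4 [approved(obj3), penguin(pingu) => wooden(fido)]. New: red(pingu), wooden(fido).
Closure: {active(obj3), approved(obj3), bird(pingu), blue(obj3), closed(pingu), flagged(pingu), metal(fido), penguin(pingu), ready(pingu), red(pingu), stale(fido), visible(obj3), wooden(fido)} — 13 facts.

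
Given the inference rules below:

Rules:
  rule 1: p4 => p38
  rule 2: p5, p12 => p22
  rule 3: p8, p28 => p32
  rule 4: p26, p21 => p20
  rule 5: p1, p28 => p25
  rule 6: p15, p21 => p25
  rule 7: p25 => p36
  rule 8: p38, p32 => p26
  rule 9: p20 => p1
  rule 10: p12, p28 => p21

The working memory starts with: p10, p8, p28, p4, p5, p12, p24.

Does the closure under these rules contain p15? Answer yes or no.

no

Round 1 — rule 1, rule 2, rule 3, rule 10, derive p38, p22, p32, p21.
Round 2 — rule 8, derive p26.
Round 3 — rule 4, derive p20.
Round 4 — rule 9, derive p1.
Round 5 — rule 5, derive p25.
Round 6 — rule 7, derive p36.
Fixed point reached. No rule has p15 as a consequent, and it is not given.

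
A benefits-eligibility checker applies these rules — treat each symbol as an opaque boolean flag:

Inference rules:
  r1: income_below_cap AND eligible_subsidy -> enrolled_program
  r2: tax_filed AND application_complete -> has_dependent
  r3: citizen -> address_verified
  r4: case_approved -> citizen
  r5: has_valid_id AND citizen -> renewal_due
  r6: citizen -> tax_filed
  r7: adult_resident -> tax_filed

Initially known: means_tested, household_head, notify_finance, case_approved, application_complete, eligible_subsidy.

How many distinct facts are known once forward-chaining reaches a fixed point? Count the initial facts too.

10

Round 1 — r4, derive citizen.
Round 2 — r3, r6, derive address_verified, tax_filed.
Round 3 — r2, derive has_dependent.
Closure: {address_verified, application_complete, case_approved, citizen, eligible_subsidy, has_dependent, household_head, means_tested, notify_finance, tax_filed} — 10 facts.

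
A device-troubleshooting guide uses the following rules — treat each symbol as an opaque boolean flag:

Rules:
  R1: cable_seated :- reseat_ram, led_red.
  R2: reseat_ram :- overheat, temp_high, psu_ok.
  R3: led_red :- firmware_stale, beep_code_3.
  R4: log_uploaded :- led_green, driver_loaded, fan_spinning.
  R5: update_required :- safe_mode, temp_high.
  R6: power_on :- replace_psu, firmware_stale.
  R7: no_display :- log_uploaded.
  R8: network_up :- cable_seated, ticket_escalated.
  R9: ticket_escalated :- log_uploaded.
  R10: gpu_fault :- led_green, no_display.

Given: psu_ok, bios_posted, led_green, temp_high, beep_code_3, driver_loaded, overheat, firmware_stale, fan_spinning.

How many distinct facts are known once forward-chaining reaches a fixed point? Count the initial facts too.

17

Round 1 fires R2, R3, R4, giving reseat_ram, led_red, log_uploaded.
Round 2 fires R1, R7, R9, giving cable_seated, no_display, ticket_escalated.
Round 3 fires R8, R10, giving network_up, gpu_fault.
Closure: {beep_code_3, bios_posted, cable_seated, driver_loaded, fan_spinning, firmware_stale, gpu_fault, led_green, led_red, log_uploaded, network_up, no_display, overheat, psu_ok, reseat_ram, temp_high, ticket_escalated} — 17 facts.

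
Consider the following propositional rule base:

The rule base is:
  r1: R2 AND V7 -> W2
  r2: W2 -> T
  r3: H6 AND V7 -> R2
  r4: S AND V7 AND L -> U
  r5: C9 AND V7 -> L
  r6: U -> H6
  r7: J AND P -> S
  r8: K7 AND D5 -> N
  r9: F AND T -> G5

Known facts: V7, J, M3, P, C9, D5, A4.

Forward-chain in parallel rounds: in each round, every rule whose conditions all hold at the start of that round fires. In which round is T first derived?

Round 1 fires r5, r7, giving L, S.
Round 2 fires r4, giving U.
Round 3 fires r6, giving H6.
Round 4 fires r3, giving R2.
Round 5 fires r1, giving W2.
Round 6 fires r2, giving T.
T first appears in round 6.

6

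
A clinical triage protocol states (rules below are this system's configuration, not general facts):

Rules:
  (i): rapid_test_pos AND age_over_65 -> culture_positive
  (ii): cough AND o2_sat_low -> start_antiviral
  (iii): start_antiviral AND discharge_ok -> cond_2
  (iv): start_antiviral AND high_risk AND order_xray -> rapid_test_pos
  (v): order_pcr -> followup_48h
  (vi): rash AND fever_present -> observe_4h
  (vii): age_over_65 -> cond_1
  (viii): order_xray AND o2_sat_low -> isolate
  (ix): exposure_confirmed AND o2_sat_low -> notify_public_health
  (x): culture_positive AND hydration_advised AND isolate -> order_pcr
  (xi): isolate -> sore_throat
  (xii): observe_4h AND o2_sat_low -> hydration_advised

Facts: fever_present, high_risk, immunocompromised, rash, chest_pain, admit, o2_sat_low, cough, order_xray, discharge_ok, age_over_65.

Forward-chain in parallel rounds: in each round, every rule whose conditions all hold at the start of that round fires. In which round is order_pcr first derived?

4

Round 1 fires (ii), (vi), (vii), (viii), giving start_antiviral, observe_4h, cond_1, isolate.
Round 2 fires (iii), (iv), (xi), (xii), giving cond_2, rapid_test_pos, sore_throat, hydration_advised.
Round 3 fires (i), giving culture_positive.
Round 4 fires (x), giving order_pcr.
order_pcr first appears in round 4.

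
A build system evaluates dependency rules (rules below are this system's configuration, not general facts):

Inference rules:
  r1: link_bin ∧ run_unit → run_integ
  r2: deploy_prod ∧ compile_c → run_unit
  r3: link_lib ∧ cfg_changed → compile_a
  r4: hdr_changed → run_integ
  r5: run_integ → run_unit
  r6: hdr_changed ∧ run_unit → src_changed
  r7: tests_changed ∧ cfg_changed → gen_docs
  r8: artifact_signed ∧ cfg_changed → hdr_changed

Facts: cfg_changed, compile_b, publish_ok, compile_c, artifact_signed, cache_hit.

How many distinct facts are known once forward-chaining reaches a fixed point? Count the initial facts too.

10

[1] r8 [artifact_signed ∧ cfg_changed → hdr_changed]. ⇒ new: hdr_changed.
[2] r4 [hdr_changed → run_integ]. ⇒ new: run_integ.
[3] r5 [run_integ → run_unit]. ⇒ new: run_unit.
[4] r6 [hdr_changed ∧ run_unit → src_changed]. ⇒ new: src_changed.
Closure: {artifact_signed, cache_hit, cfg_changed, compile_b, compile_c, hdr_changed, publish_ok, run_integ, run_unit, src_changed} — 10 facts.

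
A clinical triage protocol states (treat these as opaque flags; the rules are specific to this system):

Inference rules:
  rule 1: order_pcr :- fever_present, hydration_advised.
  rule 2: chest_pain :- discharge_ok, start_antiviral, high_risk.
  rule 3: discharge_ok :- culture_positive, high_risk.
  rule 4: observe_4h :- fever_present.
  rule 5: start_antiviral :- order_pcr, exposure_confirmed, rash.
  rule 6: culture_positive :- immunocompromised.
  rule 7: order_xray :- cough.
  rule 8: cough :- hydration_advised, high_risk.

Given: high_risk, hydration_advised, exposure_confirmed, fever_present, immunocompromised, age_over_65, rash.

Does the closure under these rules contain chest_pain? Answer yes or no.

yes

Round 1 — rule 1, rule 4, rule 6, rule 8, derive order_pcr, observe_4h, culture_positive, cough.
Round 2 — rule 3, rule 5, rule 7, derive discharge_ok, start_antiviral, order_xray.
Round 3 — rule 2, derive chest_pain.
chest_pain appears in round 3, so it is derivable.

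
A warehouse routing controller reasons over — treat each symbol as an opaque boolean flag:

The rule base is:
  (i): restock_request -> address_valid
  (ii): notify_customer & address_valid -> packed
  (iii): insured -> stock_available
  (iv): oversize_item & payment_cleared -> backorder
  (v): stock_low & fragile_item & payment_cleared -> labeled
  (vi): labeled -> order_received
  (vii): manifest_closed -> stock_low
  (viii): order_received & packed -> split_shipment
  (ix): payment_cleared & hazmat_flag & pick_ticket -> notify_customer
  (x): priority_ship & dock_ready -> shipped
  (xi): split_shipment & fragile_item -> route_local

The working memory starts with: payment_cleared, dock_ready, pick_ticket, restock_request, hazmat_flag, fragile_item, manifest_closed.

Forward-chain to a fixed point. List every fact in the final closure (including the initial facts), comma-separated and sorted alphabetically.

address_valid, dock_ready, fragile_item, hazmat_flag, labeled, manifest_closed, notify_customer, order_received, packed, payment_cleared, pick_ticket, restock_request, route_local, split_shipment, stock_low

Round 1: (i) [restock_request -> address_valid]; (vii) [manifest_closed -> stock_low]; (ix) [payment_cleared & hazmat_flag & pick_ticket -> notify_customer]. New: address_valid, stock_low, notify_customer.
Round 2: (ii) [notify_customer & address_valid -> packed]; (v) [stock_low & fragile_item & payment_cleared -> labeled]. New: packed, labeled.
Round 3: (vi) [labeled -> order_received]. New: order_received.
Round 4: (viii) [order_received & packed -> split_shipment]. New: split_shipment.
Round 5: (xi) [split_shipment & fragile_item -> route_local]. New: route_local.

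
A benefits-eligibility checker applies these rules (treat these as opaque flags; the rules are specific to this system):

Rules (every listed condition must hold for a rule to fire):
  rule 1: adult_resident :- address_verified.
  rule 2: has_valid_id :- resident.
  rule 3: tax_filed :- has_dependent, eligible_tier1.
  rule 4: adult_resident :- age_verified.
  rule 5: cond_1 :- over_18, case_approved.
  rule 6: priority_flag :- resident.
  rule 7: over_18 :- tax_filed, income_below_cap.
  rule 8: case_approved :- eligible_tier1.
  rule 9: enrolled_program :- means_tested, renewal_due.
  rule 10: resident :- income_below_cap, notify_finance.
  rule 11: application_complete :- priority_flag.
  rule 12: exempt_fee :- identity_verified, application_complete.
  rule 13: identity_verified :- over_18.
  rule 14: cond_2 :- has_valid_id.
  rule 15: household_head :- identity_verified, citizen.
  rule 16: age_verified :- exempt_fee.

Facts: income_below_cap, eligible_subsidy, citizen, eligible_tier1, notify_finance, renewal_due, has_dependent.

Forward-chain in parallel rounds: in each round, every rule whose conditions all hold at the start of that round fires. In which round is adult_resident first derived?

6

Round 1 — rule 3, rule 8, rule 10, derive tax_filed, case_approved, resident.
Round 2 — rule 2, rule 6, rule 7, derive has_valid_id, priority_flag, over_18.
Round 3 — rule 5, rule 11, rule 13, rule 14, derive cond_1, application_complete, identity_verified, cond_2.
Round 4 — rule 12, rule 15, derive exempt_fee, household_head.
Round 5 — rule 16, derive age_verified.
Round 6 — rule 4, derive adult_resident.
adult_resident first appears in round 6.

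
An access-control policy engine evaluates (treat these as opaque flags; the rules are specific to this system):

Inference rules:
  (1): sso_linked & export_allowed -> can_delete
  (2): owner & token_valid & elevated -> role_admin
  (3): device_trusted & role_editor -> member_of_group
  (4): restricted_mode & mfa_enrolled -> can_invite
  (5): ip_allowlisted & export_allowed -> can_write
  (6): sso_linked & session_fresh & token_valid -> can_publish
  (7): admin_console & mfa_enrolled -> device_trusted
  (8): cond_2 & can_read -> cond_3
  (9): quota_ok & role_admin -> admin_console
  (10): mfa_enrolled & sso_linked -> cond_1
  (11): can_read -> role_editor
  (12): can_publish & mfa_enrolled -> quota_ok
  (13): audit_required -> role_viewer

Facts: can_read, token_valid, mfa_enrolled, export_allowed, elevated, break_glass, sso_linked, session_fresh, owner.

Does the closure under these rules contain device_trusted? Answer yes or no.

Round 1: (1) [sso_linked & export_allowed -> can_delete]; (2) [owner & token_valid & elevated -> role_admin]; (6) [sso_linked & session_fresh & token_valid -> can_publish]; (10) [mfa_enrolled & sso_linked -> cond_1]; (11) [can_read -> role_editor]. Adds can_delete, role_admin, can_publish, cond_1, role_editor.
Round 2: (12) [can_publish & mfa_enrolled -> quota_ok]. Adds quota_ok.
Round 3: (9) [quota_ok & role_admin -> admin_console]. Adds admin_console.
Round 4: (7) [admin_console & mfa_enrolled -> device_trusted]. Adds device_trusted.
Round 5: (3) [device_trusted & role_editor -> member_of_group]. Adds member_of_group.
device_trusted appears in round 4, so it is derivable.

yes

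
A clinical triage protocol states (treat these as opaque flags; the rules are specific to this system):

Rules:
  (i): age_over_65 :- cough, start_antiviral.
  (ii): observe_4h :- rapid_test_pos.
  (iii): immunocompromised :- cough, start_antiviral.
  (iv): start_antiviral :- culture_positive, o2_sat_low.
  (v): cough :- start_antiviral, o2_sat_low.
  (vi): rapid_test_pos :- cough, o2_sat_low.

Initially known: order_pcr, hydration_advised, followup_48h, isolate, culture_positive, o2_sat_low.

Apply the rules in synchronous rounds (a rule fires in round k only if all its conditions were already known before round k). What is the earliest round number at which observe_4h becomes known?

Round 1 — (iv), derive start_antiviral.
Round 2 — (v), derive cough.
Round 3 — (i), (iii), (vi), derive age_over_65, immunocompromised, rapid_test_pos.
Round 4 — (ii), derive observe_4h.
observe_4h first appears in round 4.

4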